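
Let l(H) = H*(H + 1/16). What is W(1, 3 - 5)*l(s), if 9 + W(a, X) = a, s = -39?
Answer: -24297/2 ≈ -12149.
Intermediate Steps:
W(a, X) = -9 + a
l(H) = H*(1/16 + H) (l(H) = H*(H + 1/16) = H*(1/16 + H))
W(1, 3 - 5)*l(s) = (-9 + 1)*(-39*(1/16 - 39)) = -(-312)*(-623)/16 = -8*24297/16 = -24297/2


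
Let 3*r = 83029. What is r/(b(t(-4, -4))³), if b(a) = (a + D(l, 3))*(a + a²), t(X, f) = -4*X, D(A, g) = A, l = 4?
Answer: 83029/482967552000 ≈ 1.7191e-7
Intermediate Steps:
b(a) = (4 + a)*(a + a²) (b(a) = (a + 4)*(a + a²) = (4 + a)*(a + a²))
r = 83029/3 (r = (⅓)*83029 = 83029/3 ≈ 27676.)
r/(b(t(-4, -4))³) = 83029/(3*(((-4*(-4))*(4 + (-4*(-4))² + 5*(-4*(-4))))³)) = 83029/(3*((16*(4 + 16² + 5*16))³)) = 83029/(3*((16*(4 + 256 + 80))³)) = 83029/(3*((16*340)³)) = 83029/(3*(5440³)) = (83029/3)/160989184000 = (83029/3)*(1/160989184000) = 83029/482967552000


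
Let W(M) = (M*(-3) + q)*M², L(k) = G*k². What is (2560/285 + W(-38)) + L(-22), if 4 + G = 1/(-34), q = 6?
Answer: 166027246/969 ≈ 1.7134e+5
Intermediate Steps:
G = -137/34 (G = -4 + 1/(-34) = -4 - 1/34 = -137/34 ≈ -4.0294)
L(k) = -137*k²/34
W(M) = M²*(6 - 3*M) (W(M) = (M*(-3) + 6)*M² = (-3*M + 6)*M² = (6 - 3*M)*M² = M²*(6 - 3*M))
(2560/285 + W(-38)) + L(-22) = (2560/285 + 3*(-38)²*(2 - 1*(-38))) - 137/34*(-22)² = (2560*(1/285) + 3*1444*(2 + 38)) - 137/34*484 = (512/57 + 3*1444*40) - 33154/17 = (512/57 + 173280) - 33154/17 = 9877472/57 - 33154/17 = 166027246/969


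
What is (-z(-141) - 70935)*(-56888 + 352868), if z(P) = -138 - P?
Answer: -20996229240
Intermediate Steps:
(-z(-141) - 70935)*(-56888 + 352868) = (-(-138 - 1*(-141)) - 70935)*(-56888 + 352868) = (-(-138 + 141) - 70935)*295980 = (-1*3 - 70935)*295980 = (-3 - 70935)*295980 = -70938*295980 = -20996229240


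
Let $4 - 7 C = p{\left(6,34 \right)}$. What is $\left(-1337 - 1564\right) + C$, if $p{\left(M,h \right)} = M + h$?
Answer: $- \frac{20343}{7} \approx -2906.1$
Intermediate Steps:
$C = - \frac{36}{7}$ ($C = \frac{4}{7} - \frac{6 + 34}{7} = \frac{4}{7} - \frac{40}{7} = - \frac{36}{7} \approx -5.1429$)
$\left(-1337 - 1564\right) + C = \left(-1337 - 1564\right) - \frac{36}{7} = -2901 - \frac{36}{7} = - \frac{20343}{7}$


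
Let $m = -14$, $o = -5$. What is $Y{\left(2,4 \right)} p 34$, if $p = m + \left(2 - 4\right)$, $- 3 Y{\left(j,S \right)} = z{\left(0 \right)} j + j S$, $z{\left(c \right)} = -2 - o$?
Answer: $\frac{7616}{3} \approx 2538.7$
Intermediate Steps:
$z{\left(c \right)} = 3$ ($z{\left(c \right)} = -2 - -5 = -2 + 5 = 3$)
$Y{\left(j,S \right)} = - j - \frac{S j}{3}$ ($Y{\left(j,S \right)} = - \frac{3 j + j S}{3} = - \frac{3 j + S j}{3} = - j - \frac{S j}{3}$)
$p = -16$ ($p = -14 + \left(2 - 4\right) = -14 - 2 = -16$)
$Y{\left(2,4 \right)} p 34 = \left(- \frac{1}{3}\right) 2 \left(3 + 4\right) \left(-16\right) 34 = \left(- \frac{1}{3}\right) 2 \cdot 7 \left(-16\right) 34 = \left(- \frac{14}{3}\right) \left(-16\right) 34 = \frac{224}{3} \cdot 34 = \frac{7616}{3}$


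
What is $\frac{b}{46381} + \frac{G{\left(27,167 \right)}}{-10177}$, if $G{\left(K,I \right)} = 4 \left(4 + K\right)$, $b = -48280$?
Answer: $- \frac{497096804}{472019437} \approx -1.0531$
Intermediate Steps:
$G{\left(K,I \right)} = 16 + 4 K$
$\frac{b}{46381} + \frac{G{\left(27,167 \right)}}{-10177} = - \frac{48280}{46381} + \frac{16 + 4 \cdot 27}{-10177} = \left(-48280\right) \frac{1}{46381} + \left(16 + 108\right) \left(- \frac{1}{10177}\right) = - \frac{48280}{46381} + 124 \left(- \frac{1}{10177}\right) = - \frac{48280}{46381} - \frac{124}{10177} = - \frac{497096804}{472019437}$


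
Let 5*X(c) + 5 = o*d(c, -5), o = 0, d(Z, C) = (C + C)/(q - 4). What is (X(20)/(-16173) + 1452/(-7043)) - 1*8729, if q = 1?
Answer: -994312782184/113906439 ≈ -8729.2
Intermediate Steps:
d(Z, C) = -2*C/3 (d(Z, C) = (C + C)/(1 - 4) = (2*C)/(-3) = (2*C)*(-⅓) = -2*C/3)
X(c) = -1 (X(c) = -1 + (0*(-⅔*(-5)))/5 = -1 + (0*(10/3))/5 = -1 + (⅕)*0 = -1 + 0 = -1)
(X(20)/(-16173) + 1452/(-7043)) - 1*8729 = (-1/(-16173) + 1452/(-7043)) - 1*8729 = (-1*(-1/16173) + 1452*(-1/7043)) - 8729 = (1/16173 - 1452/7043) - 8729 = -23476153/113906439 - 8729 = -994312782184/113906439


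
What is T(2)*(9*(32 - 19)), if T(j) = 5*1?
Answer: 585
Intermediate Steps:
T(j) = 5
T(2)*(9*(32 - 19)) = 5*(9*(32 - 19)) = 5*(9*13) = 5*117 = 585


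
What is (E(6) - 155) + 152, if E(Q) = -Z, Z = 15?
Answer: -18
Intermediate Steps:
E(Q) = -15 (E(Q) = -1*15 = -15)
(E(6) - 155) + 152 = (-15 - 155) + 152 = -170 + 152 = -18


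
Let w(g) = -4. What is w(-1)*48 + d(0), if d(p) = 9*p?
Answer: -192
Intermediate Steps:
w(-1)*48 + d(0) = -4*48 + 9*0 = -192 + 0 = -192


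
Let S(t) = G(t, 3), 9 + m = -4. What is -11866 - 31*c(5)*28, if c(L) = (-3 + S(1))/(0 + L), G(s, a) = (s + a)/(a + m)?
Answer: -281894/25 ≈ -11276.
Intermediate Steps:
m = -13 (m = -9 - 4 = -13)
G(s, a) = (a + s)/(-13 + a) (G(s, a) = (s + a)/(a - 13) = (a + s)/(-13 + a))
S(t) = -3/10 - t/10 (S(t) = (3 + t)/(-13 + 3) = (3 + t)/(-10) = -(3 + t)/10 = -3/10 - t/10)
c(L) = -17/(5*L) (c(L) = (-3 + (-3/10 - 1/10*1))/(0 + L) = (-3 + (-3/10 - 1/10))/L = (-3 - 2/5)/L = -17/(5*L))
-11866 - 31*c(5)*28 = -11866 - 31*(-17/5/5)*28 = -11866 - 31*(-17/5*1/5)*28 = -11866 - 31*(-17/25)*28 = -11866 - (-527)*28/25 = -11866 - 1*(-14756/25) = -11866 + 14756/25 = -281894/25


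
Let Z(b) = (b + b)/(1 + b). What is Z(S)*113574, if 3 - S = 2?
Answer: 113574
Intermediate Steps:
S = 1 (S = 3 - 1*2 = 3 - 2 = 1)
Z(b) = 2*b/(1 + b) (Z(b) = (2*b)/(1 + b) = 2*b/(1 + b))
Z(S)*113574 = (2*1/(1 + 1))*113574 = (2*1/2)*113574 = (2*1*(½))*113574 = 1*113574 = 113574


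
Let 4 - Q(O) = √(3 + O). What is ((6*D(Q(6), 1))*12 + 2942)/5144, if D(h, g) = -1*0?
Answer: 1471/2572 ≈ 0.57193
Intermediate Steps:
Q(O) = 4 - √(3 + O)
D(h, g) = 0
((6*D(Q(6), 1))*12 + 2942)/5144 = ((6*0)*12 + 2942)/5144 = (0*12 + 2942)*(1/5144) = (0 + 2942)*(1/5144) = 2942*(1/5144) = 1471/2572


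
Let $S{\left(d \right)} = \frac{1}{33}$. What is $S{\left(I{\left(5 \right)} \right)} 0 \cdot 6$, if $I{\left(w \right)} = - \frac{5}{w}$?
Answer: $0$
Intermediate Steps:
$S{\left(d \right)} = \frac{1}{33}$
$S{\left(I{\left(5 \right)} \right)} 0 \cdot 6 = \frac{0 \cdot 6}{33} = \frac{1}{33} \cdot 0 = 0$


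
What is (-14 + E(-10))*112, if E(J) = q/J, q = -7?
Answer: -7448/5 ≈ -1489.6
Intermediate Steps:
E(J) = -7/J
(-14 + E(-10))*112 = (-14 - 7/(-10))*112 = (-14 - 7*(-1/10))*112 = (-14 + 7/10)*112 = -133/10*112 = -7448/5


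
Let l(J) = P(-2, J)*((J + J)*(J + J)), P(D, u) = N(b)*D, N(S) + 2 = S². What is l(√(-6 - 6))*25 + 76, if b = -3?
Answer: 16876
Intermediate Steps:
N(S) = -2 + S²
P(D, u) = 7*D (P(D, u) = (-2 + (-3)²)*D = (-2 + 9)*D = 7*D)
l(J) = -56*J² (l(J) = (7*(-2))*((J + J)*(J + J)) = -14*2*J*2*J = -56*J²)
l(√(-6 - 6))*25 + 76 = -56*(√(-6 - 6))²*25 + 76 = -56*(√(-12))²*25 + 76 = -56*(2*I*√3)²*25 + 76 = -56*(-12)*25 + 76 = 672*25 + 76 = 16800 + 76 = 16876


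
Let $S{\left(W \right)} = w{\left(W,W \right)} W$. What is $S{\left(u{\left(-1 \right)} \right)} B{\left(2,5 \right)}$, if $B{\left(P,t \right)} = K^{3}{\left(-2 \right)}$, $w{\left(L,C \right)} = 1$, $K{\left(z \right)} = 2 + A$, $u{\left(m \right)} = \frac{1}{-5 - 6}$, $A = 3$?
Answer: $- \frac{125}{11} \approx -11.364$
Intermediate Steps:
$u{\left(m \right)} = - \frac{1}{11}$ ($u{\left(m \right)} = \frac{1}{-11} = - \frac{1}{11}$)
$K{\left(z \right)} = 5$ ($K{\left(z \right)} = 2 + 3 = 5$)
$B{\left(P,t \right)} = 125$ ($B{\left(P,t \right)} = 5^{3} = 125$)
$S{\left(W \right)} = W$ ($S{\left(W \right)} = 1 W = W$)
$S{\left(u{\left(-1 \right)} \right)} B{\left(2,5 \right)} = \left(- \frac{1}{11}\right) 125 = - \frac{125}{11}$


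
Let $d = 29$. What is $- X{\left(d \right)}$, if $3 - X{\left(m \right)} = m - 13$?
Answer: $13$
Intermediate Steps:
$X{\left(m \right)} = 16 - m$ ($X{\left(m \right)} = 3 - \left(m - 13\right) = 3 - \left(-13 + m\right) = 16 - m$)
$- X{\left(d \right)} = - (16 - 29) = \left(-1\right) \left(-13\right) = 13$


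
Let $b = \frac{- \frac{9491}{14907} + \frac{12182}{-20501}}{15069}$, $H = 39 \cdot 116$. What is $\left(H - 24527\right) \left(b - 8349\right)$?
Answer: $\frac{9266190786070737712}{55484495001} \approx 1.67 \cdot 10^{8}$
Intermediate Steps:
$H = 4524$
$b = - \frac{376172065}{4605213085083}$ ($b = \left(\left(-9491\right) \frac{1}{14907} + 12182 \left(- \frac{1}{20501}\right)\right) \frac{1}{15069} = \left(- \frac{9491}{14907} - \frac{12182}{20501}\right) \frac{1}{15069} = \left(- \frac{376172065}{305608407}\right) \frac{1}{15069} = - \frac{376172065}{4605213085083} \approx -8.1684 \cdot 10^{-5}$)
$\left(H - 24527\right) \left(b - 8349\right) = \left(4524 - 24527\right) \left(- \frac{376172065}{4605213085083} - 8349\right) = \left(-20003\right) \left(- \frac{38448924423530032}{4605213085083}\right) = \frac{9266190786070737712}{55484495001}$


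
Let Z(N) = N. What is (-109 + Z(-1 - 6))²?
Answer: 13456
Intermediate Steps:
(-109 + Z(-1 - 6))² = (-109 + (-1 - 6))² = (-109 - 7)² = (-116)² = 13456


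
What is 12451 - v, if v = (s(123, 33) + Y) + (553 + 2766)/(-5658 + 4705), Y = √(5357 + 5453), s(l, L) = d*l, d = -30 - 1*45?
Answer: 20660547/953 - √10810 ≈ 21576.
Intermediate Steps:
d = -75 (d = -30 - 45 = -75)
s(l, L) = -75*l
Y = √10810 ≈ 103.97
v = -8794744/953 + √10810 (v = (-75*123 + √10810) + (553 + 2766)/(-5658 + 4705) = (-9225 + √10810) + 3319/(-953) = (-9225 + √10810) + 3319*(-1/953) = (-9225 + √10810) - 3319/953 = -8794744/953 + √10810 ≈ -9124.5)
12451 - v = 12451 - (-8794744/953 + √10810) = 12451 + (8794744/953 - √10810) = 20660547/953 - √10810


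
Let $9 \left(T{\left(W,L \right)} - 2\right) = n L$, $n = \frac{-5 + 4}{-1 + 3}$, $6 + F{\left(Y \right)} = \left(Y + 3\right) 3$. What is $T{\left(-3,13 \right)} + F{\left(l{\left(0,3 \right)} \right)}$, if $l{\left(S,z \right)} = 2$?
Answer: $\frac{185}{18} \approx 10.278$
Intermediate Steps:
$F{\left(Y \right)} = 3 + 3 Y$ ($F{\left(Y \right)} = -6 + \left(Y + 3\right) 3 = -6 + \left(3 + Y\right) 3 = -6 + \left(9 + 3 Y\right) = 3 + 3 Y$)
$n = - \frac{1}{2} \approx -0.5$
$T{\left(W,L \right)} = 2 - \frac{L}{18}$ ($T{\left(W,L \right)} = 2 + \frac{\left(- \frac{1}{2}\right) L}{9} = 2 - \frac{L}{18}$)
$T{\left(-3,13 \right)} + F{\left(l{\left(0,3 \right)} \right)} = \left(2 - \frac{13}{18}\right) + \left(3 + 3 \cdot 2\right) = \left(2 - \frac{13}{18}\right) + \left(3 + 6\right) = \frac{23}{18} + 9 = \frac{185}{18}$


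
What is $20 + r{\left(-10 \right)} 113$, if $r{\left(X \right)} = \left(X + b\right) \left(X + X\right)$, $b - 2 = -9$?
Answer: $38440$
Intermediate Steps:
$b = -7$ ($b = 2 - 9 = -7$)
$r{\left(X \right)} = 2 X \left(-7 + X\right)$ ($r{\left(X \right)} = \left(X - 7\right) \left(X + X\right) = \left(-7 + X\right) 2 X = 2 X \left(-7 + X\right)$)
$20 + r{\left(-10 \right)} 113 = 20 + 2 \left(-10\right) \left(-7 - 10\right) 113 = 20 + 2 \left(-10\right) \left(-17\right) 113 = 20 + 340 \cdot 113 = 20 + 38420 = 38440$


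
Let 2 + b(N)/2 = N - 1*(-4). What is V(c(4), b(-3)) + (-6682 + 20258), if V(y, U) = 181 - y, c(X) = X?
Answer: 13753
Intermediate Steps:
b(N) = 4 + 2*N (b(N) = -4 + 2*(N - 1*(-4)) = -4 + 2*(N + 4) = -4 + 2*(4 + N) = -4 + (8 + 2*N) = 4 + 2*N)
V(c(4), b(-3)) + (-6682 + 20258) = (181 - 1*4) + (-6682 + 20258) = (181 - 4) + 13576 = 177 + 13576 = 13753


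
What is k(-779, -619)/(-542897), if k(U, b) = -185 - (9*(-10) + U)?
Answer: -684/542897 ≈ -0.0012599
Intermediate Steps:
k(U, b) = -95 - U (k(U, b) = -185 - (-90 + U) = -185 + (90 - U) = -95 - U)
k(-779, -619)/(-542897) = (-95 - 1*(-779))/(-542897) = (-95 + 779)*(-1/542897) = 684*(-1/542897) = -684/542897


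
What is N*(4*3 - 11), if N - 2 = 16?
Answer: 18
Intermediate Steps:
N = 18 (N = 2 + 16 = 18)
N*(4*3 - 11) = 18*(4*3 - 11) = 18*(12 - 11) = 18*1 = 18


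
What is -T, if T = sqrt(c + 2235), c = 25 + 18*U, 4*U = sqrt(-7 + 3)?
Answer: -sqrt(2260 + 9*I) ≈ -47.54 - 0.094658*I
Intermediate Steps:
U = I/2 (U = sqrt(-7 + 3)/4 = sqrt(-4)/4 = (2*I)/4 = I/2 ≈ 0.5*I)
c = 25 + 9*I (c = 25 + 18*(I/2) = 25 + 9*I ≈ 25.0 + 9.0*I)
T = sqrt(2260 + 9*I) (T = sqrt((25 + 9*I) + 2235) = sqrt(2260 + 9*I) ≈ 47.54 + 0.09466*I)
-T = -sqrt(2260 + 9*I)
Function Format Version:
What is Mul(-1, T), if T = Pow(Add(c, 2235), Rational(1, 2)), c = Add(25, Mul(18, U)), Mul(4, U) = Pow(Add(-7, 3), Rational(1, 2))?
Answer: Mul(-1, Pow(Add(2260, Mul(9, I)), Rational(1, 2))) ≈ Add(-47.540, Mul(-0.094658, I))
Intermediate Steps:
U = Mul(Rational(1, 2), I) (U = Mul(Rational(1, 4), Pow(Add(-7, 3), Rational(1, 2))) = Mul(Rational(1, 4), Pow(-4, Rational(1, 2))) = Mul(Rational(1, 4), Mul(2, I)) = Mul(Rational(1, 2), I) ≈ Mul(0.50000, I))
c = Add(25, Mul(9, I)) (c = Add(25, Mul(18, Mul(Rational(1, 2), I))) = Add(25, Mul(9, I)) ≈ Add(25.000, Mul(9.0000, I)))
T = Pow(Add(2260, Mul(9, I)), Rational(1, 2)) (T = Pow(Add(Add(25, Mul(9, I)), 2235), Rational(1, 2)) = Pow(Add(2260, Mul(9, I)), Rational(1, 2)) ≈ Add(47.540, Mul(0.09466, I)))
Mul(-1, T) = Mul(-1, Pow(Add(2260, Mul(9, I)), Rational(1, 2)))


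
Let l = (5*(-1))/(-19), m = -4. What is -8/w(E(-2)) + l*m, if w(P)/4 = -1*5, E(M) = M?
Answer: -62/95 ≈ -0.65263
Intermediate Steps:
w(P) = -20 (w(P) = 4*(-1*5) = 4*(-5) = -20)
l = 5/19 (l = -5*(-1/19) = 5/19 ≈ 0.26316)
-8/w(E(-2)) + l*m = -8/(-20) + (5/19)*(-4) = -8*(-1/20) - 20/19 = ⅖ - 20/19 = -62/95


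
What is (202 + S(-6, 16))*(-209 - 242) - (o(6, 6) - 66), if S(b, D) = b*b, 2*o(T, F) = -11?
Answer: -214533/2 ≈ -1.0727e+5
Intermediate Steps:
o(T, F) = -11/2 (o(T, F) = (½)*(-11) = -11/2)
S(b, D) = b²
(202 + S(-6, 16))*(-209 - 242) - (o(6, 6) - 66) = (202 + (-6)²)*(-209 - 242) - (-11/2 - 66) = (202 + 36)*(-451) - 1*(-143/2) = 238*(-451) + 143/2 = -107338 + 143/2 = -214533/2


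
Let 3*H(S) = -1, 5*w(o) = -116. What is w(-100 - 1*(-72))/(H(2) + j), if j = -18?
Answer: 348/275 ≈ 1.2655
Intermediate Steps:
w(o) = -116/5 (w(o) = (1/5)*(-116) = -116/5)
H(S) = -1/3 (H(S) = (1/3)*(-1) = -1/3)
w(-100 - 1*(-72))/(H(2) + j) = -116/(5*(-1/3 - 18)) = -116/(5*(-55/3)) = -116/5*(-3/55) = 348/275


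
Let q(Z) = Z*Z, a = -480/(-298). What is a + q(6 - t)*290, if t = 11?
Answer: 1080490/149 ≈ 7251.6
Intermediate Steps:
a = 240/149 (a = -480*(-1/298) = 240/149 ≈ 1.6107)
q(Z) = Z²
a + q(6 - t)*290 = 240/149 + (6 - 1*11)²*290 = 240/149 + (6 - 11)²*290 = 240/149 + (-5)²*290 = 240/149 + 25*290 = 240/149 + 7250 = 1080490/149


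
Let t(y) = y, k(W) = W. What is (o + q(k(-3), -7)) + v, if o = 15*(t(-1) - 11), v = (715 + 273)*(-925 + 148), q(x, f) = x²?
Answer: -767847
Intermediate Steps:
v = -767676 (v = 988*(-777) = -767676)
o = -180 (o = 15*(-1 - 11) = 15*(-12) = -180)
(o + q(k(-3), -7)) + v = (-180 + (-3)²) - 767676 = (-180 + 9) - 767676 = -171 - 767676 = -767847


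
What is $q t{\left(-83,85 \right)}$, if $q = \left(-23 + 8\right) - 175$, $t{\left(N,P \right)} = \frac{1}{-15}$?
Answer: $\frac{38}{3} \approx 12.667$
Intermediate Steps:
$t{\left(N,P \right)} = - \frac{1}{15}$
$q = -190$ ($q = -15 - 175 = -190$)
$q t{\left(-83,85 \right)} = \left(-190\right) \left(- \frac{1}{15}\right) = \frac{38}{3}$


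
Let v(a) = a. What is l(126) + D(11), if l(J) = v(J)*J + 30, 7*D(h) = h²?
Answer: 111463/7 ≈ 15923.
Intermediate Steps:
D(h) = h²/7
l(J) = 30 + J² (l(J) = J*J + 30 = J² + 30 = 30 + J²)
l(126) + D(11) = (30 + 126²) + (⅐)*11² = (30 + 15876) + (⅐)*121 = 15906 + 121/7 = 111463/7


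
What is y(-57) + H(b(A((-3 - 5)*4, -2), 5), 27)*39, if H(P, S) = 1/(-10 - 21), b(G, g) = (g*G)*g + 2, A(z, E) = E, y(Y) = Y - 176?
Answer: -7262/31 ≈ -234.26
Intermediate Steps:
y(Y) = -176 + Y
b(G, g) = 2 + G*g² (b(G, g) = (G*g)*g + 2 = G*g² + 2 = 2 + G*g²)
H(P, S) = -1/31 (H(P, S) = 1/(-31) = -1/31)
y(-57) + H(b(A((-3 - 5)*4, -2), 5), 27)*39 = (-176 - 57) - 1/31*39 = -233 - 39/31 = -7262/31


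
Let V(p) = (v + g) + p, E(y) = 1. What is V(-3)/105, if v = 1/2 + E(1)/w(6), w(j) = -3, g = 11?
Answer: 7/90 ≈ 0.077778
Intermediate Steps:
v = ⅙ (v = 1/2 + 1/(-3) = 1*(½) + 1*(-⅓) = ½ - ⅓ = ⅙ ≈ 0.16667)
V(p) = 67/6 + p (V(p) = (⅙ + 11) + p = 67/6 + p)
V(-3)/105 = (67/6 - 3)/105 = (49/6)*(1/105) = 7/90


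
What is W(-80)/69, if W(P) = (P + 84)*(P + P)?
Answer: -640/69 ≈ -9.2754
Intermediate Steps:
W(P) = 2*P*(84 + P) (W(P) = (84 + P)*(2*P) = 2*P*(84 + P))
W(-80)/69 = (2*(-80)*(84 - 80))/69 = (2*(-80)*4)/69 = (1/69)*(-640) = -640/69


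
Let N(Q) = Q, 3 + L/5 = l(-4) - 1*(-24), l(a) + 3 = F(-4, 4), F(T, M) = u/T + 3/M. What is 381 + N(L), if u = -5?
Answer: 481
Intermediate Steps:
F(T, M) = -5/T + 3/M
l(a) = -1 (l(a) = -3 + (-5/(-4) + 3/4) = -3 + (-5*(-¼) + 3*(¼)) = -3 + (5/4 + ¾) = -3 + 2 = -1)
L = 100 (L = -15 + 5*(-1 - 1*(-24)) = -15 + 5*(-1 + 24) = -15 + 5*23 = -15 + 115 = 100)
381 + N(L) = 381 + 100 = 481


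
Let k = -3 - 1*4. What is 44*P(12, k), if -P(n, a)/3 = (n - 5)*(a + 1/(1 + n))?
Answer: 83160/13 ≈ 6396.9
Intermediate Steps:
k = -7 (k = -3 - 4 = -7)
P(n, a) = -3*(-5 + n)*(a + 1/(1 + n)) (P(n, a) = -3*(n - 5)*(a + 1/(1 + n)) = -3*(-5 + n)*(a + 1/(1 + n)))
44*P(12, k) = 44*(3*(5 - 1*12 + 5*(-7) - 1*(-7)*12**2 + 4*(-7)*12)/(1 + 12)) = 44*(3*(5 - 12 - 35 - 1*(-7)*144 - 336)/13) = 44*(3*(1/13)*(5 - 12 - 35 + 1008 - 336)) = 44*(3*(1/13)*630) = 44*(1890/13) = 83160/13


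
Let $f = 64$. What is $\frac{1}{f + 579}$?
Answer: $\frac{1}{643} \approx 0.0015552$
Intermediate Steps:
$\frac{1}{f + 579} = \frac{1}{64 + 579} = \frac{1}{643}$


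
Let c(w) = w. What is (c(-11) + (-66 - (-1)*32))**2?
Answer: 2025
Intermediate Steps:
(c(-11) + (-66 - (-1)*32))**2 = (-11 + (-66 - (-1)*32))**2 = (-11 + (-66 - 1*(-32)))**2 = (-11 + (-66 + 32))**2 = (-11 - 34)**2 = (-45)**2 = 2025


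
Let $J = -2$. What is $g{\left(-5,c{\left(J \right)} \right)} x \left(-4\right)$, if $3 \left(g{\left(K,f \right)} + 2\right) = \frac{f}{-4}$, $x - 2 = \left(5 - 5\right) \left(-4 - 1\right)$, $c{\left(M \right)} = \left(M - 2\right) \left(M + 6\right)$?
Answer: $\frac{16}{3} \approx 5.3333$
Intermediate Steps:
$c{\left(M \right)} = \left(-2 + M\right) \left(6 + M\right)$
$x = 2$ ($x = 2 + \left(5 - 5\right) \left(-4 - 1\right) = 2 + 0 \left(-5\right) = 2 + 0 = 2$)
$g{\left(K,f \right)} = -2 - \frac{f}{12}$ ($g{\left(K,f \right)} = -2 + \frac{f \frac{1}{-4}}{3} = -2 + \frac{f \left(- \frac{1}{4}\right)}{3} = -2 + \frac{\left(- \frac{1}{4}\right) f}{3} = -2 - \frac{f}{12}$)
$g{\left(-5,c{\left(J \right)} \right)} x \left(-4\right) = \left(-2 - \frac{-12 + \left(-2\right)^{2} + 4 \left(-2\right)}{12}\right) 2 \left(-4\right) = \left(-2 - \frac{-12 + 4 - 8}{12}\right) 2 \left(-4\right) = \left(-2 - - \frac{4}{3}\right) 2 \left(-4\right) = \left(-2 + \frac{4}{3}\right) 2 \left(-4\right) = \left(- \frac{2}{3}\right) 2 \left(-4\right) = \left(- \frac{4}{3}\right) \left(-4\right) = \frac{16}{3}$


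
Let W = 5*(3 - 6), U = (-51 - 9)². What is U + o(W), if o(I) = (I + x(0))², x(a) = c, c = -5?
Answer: 4000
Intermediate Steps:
U = 3600 (U = (-60)² = 3600)
W = -15 (W = 5*(-3) = -15)
x(a) = -5
o(I) = (-5 + I)² (o(I) = (I - 5)² = (-5 + I)²)
U + o(W) = 3600 + (-5 - 15)² = 3600 + (-20)² = 3600 + 400 = 4000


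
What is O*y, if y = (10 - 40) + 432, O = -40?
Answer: -16080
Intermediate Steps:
y = 402 (y = -30 + 432 = 402)
O*y = -40*402 = -16080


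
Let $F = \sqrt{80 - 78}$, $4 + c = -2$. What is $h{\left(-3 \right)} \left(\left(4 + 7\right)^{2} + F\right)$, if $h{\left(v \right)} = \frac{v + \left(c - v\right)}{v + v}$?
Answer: $121 + \sqrt{2} \approx 122.41$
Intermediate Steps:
$c = -6$ ($c = -4 - 2 = -6$)
$F = \sqrt{2} \approx 1.4142$
$h{\left(v \right)} = - \frac{3}{v}$ ($h{\left(v \right)} = \frac{v - \left(6 + v\right)}{v + v} = - \frac{6}{2 v} = - 6 \frac{1}{2 v} = - \frac{3}{v}$)
$h{\left(-3 \right)} \left(\left(4 + 7\right)^{2} + F\right) = - \frac{3}{-3} \left(\left(4 + 7\right)^{2} + \sqrt{2}\right) = \left(-3\right) \left(- \frac{1}{3}\right) \left(11^{2} + \sqrt{2}\right) = 1 \left(121 + \sqrt{2}\right) = 121 + \sqrt{2}$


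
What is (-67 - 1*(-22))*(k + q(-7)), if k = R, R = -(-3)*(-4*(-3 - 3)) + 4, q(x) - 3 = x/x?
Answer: -3600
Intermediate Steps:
q(x) = 4 (q(x) = 3 + x/x = 3 + 1 = 4)
R = 76 (R = -(-3)*(-4*(-6)) + 4 = -(-3)*24 + 4 = -3*(-24) + 4 = 72 + 4 = 76)
k = 76
(-67 - 1*(-22))*(k + q(-7)) = (-67 - 1*(-22))*(76 + 4) = (-67 + 22)*80 = -45*80 = -3600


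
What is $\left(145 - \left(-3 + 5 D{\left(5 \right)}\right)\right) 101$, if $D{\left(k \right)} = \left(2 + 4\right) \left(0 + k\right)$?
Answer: $-202$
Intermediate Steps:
$D{\left(k \right)} = 6 k$
$\left(145 - \left(-3 + 5 D{\left(5 \right)}\right)\right) 101 = \left(145 + \left(3 - 5 \cdot 6 \cdot 5\right)\right) 101 = \left(145 + \left(3 - 150\right)\right) 101 = \left(145 - 147\right) 101 = \left(-2\right) 101 = -202$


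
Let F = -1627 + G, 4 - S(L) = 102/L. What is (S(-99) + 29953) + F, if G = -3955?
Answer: 804409/33 ≈ 24376.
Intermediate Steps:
S(L) = 4 - 102/L
F = -5582 (F = -1627 - 3955 = -5582)
(S(-99) + 29953) + F = ((4 - 102/(-99)) + 29953) - 5582 = ((4 - 102*(-1/99)) + 29953) - 5582 = ((4 + 34/33) + 29953) - 5582 = (166/33 + 29953) - 5582 = 988615/33 - 5582 = 804409/33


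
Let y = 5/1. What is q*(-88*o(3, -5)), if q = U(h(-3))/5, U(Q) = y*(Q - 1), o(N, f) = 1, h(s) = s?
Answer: 352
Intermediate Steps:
y = 5 (y = 5*1 = 5)
U(Q) = -5 + 5*Q (U(Q) = 5*(Q - 1) = 5*(-1 + Q) = -5 + 5*Q)
q = -4 (q = (-5 + 5*(-3))/5 = (-5 - 15)*(⅕) = -20*⅕ = -4)
q*(-88*o(3, -5)) = -(-352) = -4*(-88) = 352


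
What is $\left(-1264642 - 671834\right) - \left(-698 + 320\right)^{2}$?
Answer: $-2079360$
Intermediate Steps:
$\left(-1264642 - 671834\right) - \left(-698 + 320\right)^{2} = -1936476 - \left(-378\right)^{2} = -1936476 - 142884 = -2079360$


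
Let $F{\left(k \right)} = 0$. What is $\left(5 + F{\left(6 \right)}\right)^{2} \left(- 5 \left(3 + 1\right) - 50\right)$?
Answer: $-1750$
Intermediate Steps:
$\left(5 + F{\left(6 \right)}\right)^{2} \left(- 5 \left(3 + 1\right) - 50\right) = \left(5 + 0\right)^{2} \left(- 5 \left(3 + 1\right) - 50\right) = 5^{2} \left(\left(-5\right) 4 - 50\right) = 25 \left(-20 - 50\right) = 25 \left(-70\right) = -1750$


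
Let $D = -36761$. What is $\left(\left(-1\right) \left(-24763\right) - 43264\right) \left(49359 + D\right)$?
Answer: $-233075598$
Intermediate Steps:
$\left(\left(-1\right) \left(-24763\right) - 43264\right) \left(49359 + D\right) = \left(\left(-1\right) \left(-24763\right) - 43264\right) \left(49359 - 36761\right) = \left(24763 - 43264\right) 12598 = \left(-18501\right) 12598 = -233075598$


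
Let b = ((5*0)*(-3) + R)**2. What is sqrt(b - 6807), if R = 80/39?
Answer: I*sqrt(10347047)/39 ≈ 82.479*I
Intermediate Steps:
R = 80/39 (R = 80*(1/39) = 80/39 ≈ 2.0513)
b = 6400/1521 (b = ((5*0)*(-3) + 80/39)**2 = (0*(-3) + 80/39)**2 = (0 + 80/39)**2 = (80/39)**2 = 6400/1521 ≈ 4.2078)
sqrt(b - 6807) = sqrt(6400/1521 - 6807) = sqrt(-10347047/1521) = I*sqrt(10347047)/39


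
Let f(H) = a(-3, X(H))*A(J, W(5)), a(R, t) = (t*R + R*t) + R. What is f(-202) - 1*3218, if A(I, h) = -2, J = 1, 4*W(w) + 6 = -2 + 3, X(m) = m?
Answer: -5636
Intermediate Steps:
a(R, t) = R + 2*R*t (a(R, t) = (R*t + R*t) + R = 2*R*t + R = R + 2*R*t)
W(w) = -5/4 (W(w) = -3/2 + (-2 + 3)/4 = -3/2 + (1/4)*1 = -3/2 + 1/4 = -5/4)
f(H) = 6 + 12*H (f(H) = -3*(1 + 2*H)*(-2) = (-3 - 6*H)*(-2) = 6 + 12*H)
f(-202) - 1*3218 = (6 + 12*(-202)) - 1*3218 = (6 - 2424) - 3218 = -2418 - 3218 = -5636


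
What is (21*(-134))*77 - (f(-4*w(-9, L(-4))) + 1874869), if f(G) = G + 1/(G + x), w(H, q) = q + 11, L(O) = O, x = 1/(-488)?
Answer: -28580606647/13665 ≈ -2.0915e+6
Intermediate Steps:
x = -1/488 ≈ -0.0020492
w(H, q) = 11 + q
f(G) = G + 1/(-1/488 + G) (f(G) = G + 1/(G - 1/488) = G + 1/(-1/488 + G))
(21*(-134))*77 - (f(-4*w(-9, L(-4))) + 1874869) = (21*(-134))*77 - ((488 - (-4)*(11 - 4) + 488*(-4*(11 - 4))**2)/(-1 + 488*(-4*(11 - 4))) + 1874869) = -2814*77 - ((488 - (-4)*7 + 488*(-4*7)**2)/(-1 + 488*(-4*7)) + 1874869) = -216678 - ((488 - 1*(-28) + 488*(-28)**2)/(-1 + 488*(-28)) + 1874869) = -216678 - ((488 + 28 + 488*784)/(-1 - 13664) + 1874869) = -216678 - ((488 + 28 + 382592)/(-13665) + 1874869) = -216678 - (-1/13665*383108 + 1874869) = -216678 - (-383108/13665 + 1874869) = -216678 - 1*25619701777/13665 = -216678 - 25619701777/13665 = -28580606647/13665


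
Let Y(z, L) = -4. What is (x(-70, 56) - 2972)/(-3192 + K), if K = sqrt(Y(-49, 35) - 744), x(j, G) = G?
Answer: 2326968/2547403 + 1458*I*sqrt(187)/2547403 ≈ 0.91347 + 0.0078267*I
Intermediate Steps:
K = 2*I*sqrt(187) (K = sqrt(-4 - 744) = sqrt(-748) = 2*I*sqrt(187) ≈ 27.35*I)
(x(-70, 56) - 2972)/(-3192 + K) = (56 - 2972)/(-3192 + 2*I*sqrt(187)) = -2916/(-3192 + 2*I*sqrt(187))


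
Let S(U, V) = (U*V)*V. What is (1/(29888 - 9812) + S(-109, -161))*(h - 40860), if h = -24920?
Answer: 932801669763535/5019 ≈ 1.8585e+11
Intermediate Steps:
S(U, V) = U*V²
(1/(29888 - 9812) + S(-109, -161))*(h - 40860) = (1/(29888 - 9812) - 109*(-161)²)*(-24920 - 40860) = (1/20076 - 109*25921)*(-65780) = (1/20076 - 2825389)*(-65780) = -56722509563/20076*(-65780) = 932801669763535/5019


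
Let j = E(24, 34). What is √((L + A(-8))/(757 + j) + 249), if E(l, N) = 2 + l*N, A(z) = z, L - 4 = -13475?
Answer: 2*√662718/105 ≈ 15.506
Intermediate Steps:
L = -13471 (L = 4 - 13475 = -13471)
E(l, N) = 2 + N*l
j = 818 (j = 2 + 34*24 = 2 + 816 = 818)
√((L + A(-8))/(757 + j) + 249) = √((-13471 - 8)/(757 + 818) + 249) = √(-13479/1575 + 249) = √(-13479*1/1575 + 249) = √(-4493/525 + 249) = √(126232/525) = 2*√662718/105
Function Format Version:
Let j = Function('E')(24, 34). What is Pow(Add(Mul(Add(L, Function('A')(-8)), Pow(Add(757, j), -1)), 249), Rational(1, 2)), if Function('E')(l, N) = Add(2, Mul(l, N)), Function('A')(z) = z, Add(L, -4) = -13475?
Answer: Mul(Rational(2, 105), Pow(662718, Rational(1, 2))) ≈ 15.506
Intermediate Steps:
L = -13471 (L = Add(4, -13475) = -13471)
Function('E')(l, N) = Add(2, Mul(N, l))
j = 818 (j = Add(2, Mul(34, 24)) = Add(2, 816) = 818)
Pow(Add(Mul(Add(L, Function('A')(-8)), Pow(Add(757, j), -1)), 249), Rational(1, 2)) = Pow(Add(Mul(Add(-13471, -8), Pow(Add(757, 818), -1)), 249), Rational(1, 2)) = Pow(Add(Mul(-13479, Pow(1575, -1)), 249), Rational(1, 2)) = Pow(Add(Mul(-13479, Rational(1, 1575)), 249), Rational(1, 2)) = Pow(Add(Rational(-4493, 525), 249), Rational(1, 2)) = Pow(Rational(126232, 525), Rational(1, 2)) = Mul(Rational(2, 105), Pow(662718, Rational(1, 2)))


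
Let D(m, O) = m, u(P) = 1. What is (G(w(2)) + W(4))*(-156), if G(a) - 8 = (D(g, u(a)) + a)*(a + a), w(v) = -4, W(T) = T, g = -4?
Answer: -11856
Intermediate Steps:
G(a) = 8 + 2*a*(-4 + a) (G(a) = 8 + (-4 + a)*(a + a) = 8 + (-4 + a)*(2*a) = 8 + 2*a*(-4 + a))
(G(w(2)) + W(4))*(-156) = ((8 - 8*(-4) + 2*(-4)²) + 4)*(-156) = ((8 + 32 + 2*16) + 4)*(-156) = ((8 + 32 + 32) + 4)*(-156) = (72 + 4)*(-156) = 76*(-156) = -11856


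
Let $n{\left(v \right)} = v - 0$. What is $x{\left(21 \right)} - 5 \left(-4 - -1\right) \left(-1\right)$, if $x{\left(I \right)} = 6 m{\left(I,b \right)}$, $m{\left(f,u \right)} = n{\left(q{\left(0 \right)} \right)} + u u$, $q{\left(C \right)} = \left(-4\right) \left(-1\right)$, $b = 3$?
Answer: $-1170$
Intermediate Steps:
$q{\left(C \right)} = 4$
$n{\left(v \right)} = v$ ($n{\left(v \right)} = v + 0 = v$)
$m{\left(f,u \right)} = 4 + u^{2}$ ($m{\left(f,u \right)} = 4 + u u = 4 + u^{2}$)
$x{\left(I \right)} = 78$ ($x{\left(I \right)} = 6 \left(4 + 3^{2}\right) = 6 \left(4 + 9\right) = 6 \cdot 13 = 78$)
$x{\left(21 \right)} - 5 \left(-4 - -1\right) \left(-1\right) = 78 - 5 \left(-4 - -1\right) \left(-1\right) = 78 - 5 \left(-4 + 1\right) \left(-1\right) = 78 \left(-5\right) \left(-3\right) \left(-1\right) = 78 \cdot 15 \left(-1\right) = 78 \left(-15\right) = -1170$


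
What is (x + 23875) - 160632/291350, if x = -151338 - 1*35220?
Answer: -23698926341/145675 ≈ -1.6268e+5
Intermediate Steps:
x = -186558 (x = -151338 - 35220 = -186558)
(x + 23875) - 160632/291350 = (-186558 + 23875) - 160632/291350 = -162683 - 160632*1/291350 = -162683 - 80316/145675 = -23698926341/145675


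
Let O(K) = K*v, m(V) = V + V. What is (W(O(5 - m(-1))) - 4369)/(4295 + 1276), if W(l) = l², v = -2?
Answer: -1391/1857 ≈ -0.74906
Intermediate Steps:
m(V) = 2*V
O(K) = -2*K (O(K) = K*(-2) = -2*K)
(W(O(5 - m(-1))) - 4369)/(4295 + 1276) = ((-2*(5 - 2*(-1)))² - 4369)/(4295 + 1276) = ((-2*(5 - 1*(-2)))² - 4369)/5571 = ((-2*(5 + 2))² - 4369)*(1/5571) = ((-2*7)² - 4369)*(1/5571) = ((-14)² - 4369)*(1/5571) = (196 - 4369)*(1/5571) = -4173*1/5571 = -1391/1857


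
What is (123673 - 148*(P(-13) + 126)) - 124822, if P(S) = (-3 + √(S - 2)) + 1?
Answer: -19501 - 148*I*√15 ≈ -19501.0 - 573.2*I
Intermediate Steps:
P(S) = -2 + √(-2 + S) (P(S) = (-3 + √(-2 + S)) + 1 = -2 + √(-2 + S))
(123673 - 148*(P(-13) + 126)) - 124822 = (123673 - 148*((-2 + √(-2 - 13)) + 126)) - 124822 = (123673 - 148*((-2 + √(-15)) + 126)) - 124822 = (123673 - 148*((-2 + I*√15) + 126)) - 124822 = (123673 - 148*(124 + I*√15)) - 124822 = (123673 + (-18352 - 148*I*√15)) - 124822 = (105321 - 148*I*√15) - 124822 = -19501 - 148*I*√15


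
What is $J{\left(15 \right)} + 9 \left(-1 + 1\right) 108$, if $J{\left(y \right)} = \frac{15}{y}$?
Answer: $1$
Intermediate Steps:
$J{\left(15 \right)} + 9 \left(-1 + 1\right) 108 = \frac{15}{15} + 9 \left(-1 + 1\right) 108 = 15 \cdot \frac{1}{15} + 9 \cdot 0 \cdot 108 = 1 + 0 \cdot 108 = 1 + 0 = 1$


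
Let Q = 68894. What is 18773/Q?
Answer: 18773/68894 ≈ 0.27249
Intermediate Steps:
18773/Q = 18773/68894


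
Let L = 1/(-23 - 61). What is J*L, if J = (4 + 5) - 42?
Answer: 11/28 ≈ 0.39286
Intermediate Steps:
L = -1/84 (L = 1/(-84) = -1/84 ≈ -0.011905)
J = -33 (J = 9 - 42 = -33)
J*L = -33*(-1/84) = 11/28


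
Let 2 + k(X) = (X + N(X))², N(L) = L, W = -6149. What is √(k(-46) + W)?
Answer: 3*√257 ≈ 48.094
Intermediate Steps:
k(X) = -2 + 4*X² (k(X) = -2 + (X + X)² = -2 + (2*X)² = -2 + 4*X²)
√(k(-46) + W) = √((-2 + 4*(-46)²) - 6149) = √((-2 + 4*2116) - 6149) = √((-2 + 8464) - 6149) = √(8462 - 6149) = √2313 = 3*√257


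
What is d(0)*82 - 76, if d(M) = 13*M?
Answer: -76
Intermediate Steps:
d(0)*82 - 76 = (13*0)*82 - 76 = 0*82 - 76 = 0 - 76 = -76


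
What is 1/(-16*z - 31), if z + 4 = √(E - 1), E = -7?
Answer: I/(32*√2 + 33*I) ≈ 0.01052 + 0.014426*I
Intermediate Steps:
z = -4 + 2*I*√2 (z = -4 + √(-7 - 1) = -4 + √(-8) = -4 + 2*I*√2 ≈ -4.0 + 2.8284*I)
1/(-16*z - 31) = 1/(-16*(-4 + 2*I*√2) - 31) = 1/((64 - 32*I*√2) - 31) = 1/(33 - 32*I*√2)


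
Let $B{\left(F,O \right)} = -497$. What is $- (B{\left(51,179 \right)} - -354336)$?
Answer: $-353839$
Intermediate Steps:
$- (B{\left(51,179 \right)} - -354336) = - (-497 - -354336) = - (-497 + 354336) = \left(-1\right) 353839 = -353839$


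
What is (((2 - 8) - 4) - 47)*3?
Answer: -171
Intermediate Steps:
(((2 - 8) - 4) - 47)*3 = ((-6 - 4) - 47)*3 = (-10 - 47)*3 = -57*3 = -171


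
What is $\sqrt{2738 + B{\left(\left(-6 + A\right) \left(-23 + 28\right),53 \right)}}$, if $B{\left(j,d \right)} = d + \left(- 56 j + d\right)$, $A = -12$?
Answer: $6 \sqrt{219} \approx 88.792$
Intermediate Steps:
$B{\left(j,d \right)} = - 56 j + 2 d$ ($B{\left(j,d \right)} = d + \left(d - 56 j\right) = - 56 j + 2 d$)
$\sqrt{2738 + B{\left(\left(-6 + A\right) \left(-23 + 28\right),53 \right)}} = \sqrt{2738 - \left(-106 + 56 \left(-6 - 12\right) \left(-23 + 28\right)\right)} = \sqrt{2738 - \left(-106 + 56 \left(\left(-18\right) 5\right)\right)} = \sqrt{2738 + \left(\left(-56\right) \left(-90\right) + 106\right)} = \sqrt{2738 + \left(5040 + 106\right)} = \sqrt{2738 + 5146} = \sqrt{7884} = 6 \sqrt{219}$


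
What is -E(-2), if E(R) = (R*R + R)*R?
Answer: 4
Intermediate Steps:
E(R) = R*(R + R²) (E(R) = (R² + R)*R = (R + R²)*R = R*(R + R²))
-E(-2) = -(-2)²*(1 - 2) = -4*(-1) = -1*(-4) = 4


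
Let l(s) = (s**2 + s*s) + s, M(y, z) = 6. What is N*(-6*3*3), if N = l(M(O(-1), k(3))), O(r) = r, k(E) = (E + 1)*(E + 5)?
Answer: -4212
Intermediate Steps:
k(E) = (1 + E)*(5 + E)
l(s) = s + 2*s**2 (l(s) = (s**2 + s**2) + s = 2*s**2 + s = s + 2*s**2)
N = 78 (N = 6*(1 + 2*6) = 6*(1 + 12) = 6*13 = 78)
N*(-6*3*3) = 78*(-6*3*3) = 78*(-18*3) = 78*(-54) = -4212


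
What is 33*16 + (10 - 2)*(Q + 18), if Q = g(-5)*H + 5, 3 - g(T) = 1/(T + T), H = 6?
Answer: 4304/5 ≈ 860.80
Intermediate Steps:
g(T) = 3 - 1/(2*T) (g(T) = 3 - 1/(T + T) = 3 - 1/(2*T))
Q = 118/5 (Q = (3 - ½/(-5))*6 + 5 = (3 - ½*(-⅕))*6 + 5 = (3 + ⅒)*6 + 5 = (31/10)*6 + 5 = 93/5 + 5 = 118/5 ≈ 23.600)
33*16 + (10 - 2)*(Q + 18) = 33*16 + (10 - 2)*(118/5 + 18) = 528 + 8*(208/5) = 528 + 1664/5 = 4304/5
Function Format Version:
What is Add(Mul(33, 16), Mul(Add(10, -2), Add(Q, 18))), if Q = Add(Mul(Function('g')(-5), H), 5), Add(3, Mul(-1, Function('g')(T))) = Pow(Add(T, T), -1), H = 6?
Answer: Rational(4304, 5) ≈ 860.80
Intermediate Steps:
Function('g')(T) = Add(3, Mul(Rational(-1, 2), Pow(T, -1))) (Function('g')(T) = Add(3, Mul(-1, Pow(Add(T, T), -1))) = Add(3, Mul(-1, Pow(Mul(2, T), -1))) = Add(3, Mul(-1, Mul(Rational(1, 2), Pow(T, -1)))) = Add(3, Mul(Rational(-1, 2), Pow(T, -1))))
Q = Rational(118, 5) (Q = Add(Mul(Add(3, Mul(Rational(-1, 2), Pow(-5, -1))), 6), 5) = Add(Mul(Add(3, Mul(Rational(-1, 2), Rational(-1, 5))), 6), 5) = Add(Mul(Add(3, Rational(1, 10)), 6), 5) = Add(Mul(Rational(31, 10), 6), 5) = Add(Rational(93, 5), 5) = Rational(118, 5) ≈ 23.600)
Add(Mul(33, 16), Mul(Add(10, -2), Add(Q, 18))) = Add(Mul(33, 16), Mul(Add(10, -2), Add(Rational(118, 5), 18))) = Add(528, Mul(8, Rational(208, 5))) = Add(528, Rational(1664, 5)) = Rational(4304, 5)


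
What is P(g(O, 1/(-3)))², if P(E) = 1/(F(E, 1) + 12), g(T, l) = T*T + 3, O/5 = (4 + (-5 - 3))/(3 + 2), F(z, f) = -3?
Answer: 1/81 ≈ 0.012346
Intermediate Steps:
O = -4 (O = 5*((4 + (-5 - 3))/(3 + 2)) = 5*((4 - 8)/5) = 5*(-4*⅕) = 5*(-⅘) = -4)
g(T, l) = 3 + T² (g(T, l) = T² + 3 = 3 + T²)
P(E) = ⅑ (P(E) = 1/(-3 + 12) = 1/9 = ⅑)
P(g(O, 1/(-3)))² = (⅑)² = 1/81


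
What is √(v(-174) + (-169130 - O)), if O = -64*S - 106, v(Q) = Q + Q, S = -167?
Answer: 2*I*√45015 ≈ 424.33*I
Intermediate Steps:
v(Q) = 2*Q
O = 10582 (O = -64*(-167) - 106 = 10688 - 106 = 10582)
√(v(-174) + (-169130 - O)) = √(2*(-174) + (-169130 - 1*10582)) = √(-348 + (-169130 - 10582)) = √(-348 - 179712) = √(-180060) = 2*I*√45015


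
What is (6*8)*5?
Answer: 240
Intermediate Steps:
(6*8)*5 = 48*5 = 240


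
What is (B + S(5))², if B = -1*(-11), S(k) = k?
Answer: 256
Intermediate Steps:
B = 11
(B + S(5))² = (11 + 5)² = 16² = 256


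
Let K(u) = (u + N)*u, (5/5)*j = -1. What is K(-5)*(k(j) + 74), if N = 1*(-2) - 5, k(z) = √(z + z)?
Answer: 4440 + 60*I*√2 ≈ 4440.0 + 84.853*I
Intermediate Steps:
j = -1
k(z) = √2*√z (k(z) = √(2*z) = √2*√z)
N = -7 (N = -2 - 5 = -7)
K(u) = u*(-7 + u) (K(u) = (u - 7)*u = (-7 + u)*u = u*(-7 + u))
K(-5)*(k(j) + 74) = (-5*(-7 - 5))*(√2*√(-1) + 74) = (-5*(-12))*(√2*I + 74) = 60*(I*√2 + 74) = 60*(74 + I*√2) = 4440 + 60*I*√2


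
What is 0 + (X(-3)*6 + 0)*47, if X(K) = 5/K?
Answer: -470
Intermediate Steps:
X(K) = 5/K
0 + (X(-3)*6 + 0)*47 = 0 + ((5/(-3))*6 + 0)*47 = 0 + ((5*(-1/3))*6 + 0)*47 = 0 + (-5/3*6 + 0)*47 = 0 + (-10 + 0)*47 = 0 - 10*47 = 0 - 470 = -470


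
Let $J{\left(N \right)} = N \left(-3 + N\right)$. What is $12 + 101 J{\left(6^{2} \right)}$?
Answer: $120000$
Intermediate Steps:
$12 + 101 J{\left(6^{2} \right)} = 12 + 101 \cdot 6^{2} \left(-3 + 6^{2}\right) = 12 + 101 \cdot 36 \left(-3 + 36\right) = 12 + 101 \cdot 36 \cdot 33 = 12 + 101 \cdot 1188 = 12 + 119988 = 120000$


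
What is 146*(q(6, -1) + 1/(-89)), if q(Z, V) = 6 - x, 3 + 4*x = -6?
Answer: 214109/178 ≈ 1202.9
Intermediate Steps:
x = -9/4 (x = -¾ + (¼)*(-6) = -¾ - 3/2 = -9/4 ≈ -2.2500)
q(Z, V) = 33/4 (q(Z, V) = 6 - 1*(-9/4) = 6 + 9/4 = 33/4)
146*(q(6, -1) + 1/(-89)) = 146*(33/4 + 1/(-89)) = 146*(33/4 - 1/89) = 146*(2933/356) = 214109/178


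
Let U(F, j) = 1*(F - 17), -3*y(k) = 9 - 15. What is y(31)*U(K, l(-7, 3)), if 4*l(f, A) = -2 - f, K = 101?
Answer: 168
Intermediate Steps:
l(f, A) = -½ - f/4 (l(f, A) = (-2 - f)/4 = -½ - f/4)
y(k) = 2 (y(k) = -(9 - 15)/3 = -⅓*(-6) = 2)
U(F, j) = -17 + F (U(F, j) = 1*(-17 + F) = -17 + F)
y(31)*U(K, l(-7, 3)) = 2*(-17 + 101) = 2*84 = 168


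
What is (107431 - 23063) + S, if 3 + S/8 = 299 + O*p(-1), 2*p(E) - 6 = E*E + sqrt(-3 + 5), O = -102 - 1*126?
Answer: 80352 - 912*sqrt(2) ≈ 79062.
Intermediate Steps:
O = -228 (O = -102 - 126 = -228)
p(E) = 3 + sqrt(2)/2 + E**2/2 (p(E) = 3 + (E*E + sqrt(-3 + 5))/2 = 3 + (E**2 + sqrt(2))/2 = 3 + (sqrt(2) + E**2)/2 = 3 + (sqrt(2)/2 + E**2/2) = 3 + sqrt(2)/2 + E**2/2)
S = -4016 - 912*sqrt(2) (S = -24 + 8*(299 - 228*(3 + sqrt(2)/2 + (1/2)*(-1)**2)) = -24 + 8*(299 - 228*(3 + sqrt(2)/2 + (1/2)*1)) = -24 + 8*(299 - 228*(3 + sqrt(2)/2 + 1/2)) = -24 + 8*(299 - 228*(7/2 + sqrt(2)/2)) = -24 + 8*(299 + (-798 - 114*sqrt(2))) = -24 + 8*(-499 - 114*sqrt(2)) = -24 + (-3992 - 912*sqrt(2)) = -4016 - 912*sqrt(2) ≈ -5305.8)
(107431 - 23063) + S = (107431 - 23063) + (-4016 - 912*sqrt(2)) = 84368 + (-4016 - 912*sqrt(2)) = 80352 - 912*sqrt(2)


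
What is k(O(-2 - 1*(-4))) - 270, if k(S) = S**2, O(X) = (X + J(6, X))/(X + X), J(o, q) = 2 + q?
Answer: -1071/4 ≈ -267.75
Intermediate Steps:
O(X) = (2 + 2*X)/(2*X) (O(X) = (X + (2 + X))/(X + X) = (2 + 2*X)/((2*X)) = (2 + 2*X)*(1/(2*X)) = (2 + 2*X)/(2*X))
k(O(-2 - 1*(-4))) - 270 = ((1 + (-2 - 1*(-4)))/(-2 - 1*(-4)))**2 - 270 = ((1 + (-2 + 4))/(-2 + 4))**2 - 270 = ((1 + 2)/2)**2 - 270 = ((1/2)*3)**2 - 270 = (3/2)**2 - 270 = 9/4 - 270 = -1071/4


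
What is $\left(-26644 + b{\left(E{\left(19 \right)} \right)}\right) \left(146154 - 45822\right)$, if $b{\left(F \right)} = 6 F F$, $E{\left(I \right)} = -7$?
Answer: $-2643748200$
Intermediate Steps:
$b{\left(F \right)} = 6 F^{2}$
$\left(-26644 + b{\left(E{\left(19 \right)} \right)}\right) \left(146154 - 45822\right) = \left(-26644 + 6 \left(-7\right)^{2}\right) \left(146154 - 45822\right) = \left(-26644 + 6 \cdot 49\right) \left(146154 - 45822\right) = \left(-26644 + 294\right) 100332 = \left(-26350\right) 100332 = -2643748200$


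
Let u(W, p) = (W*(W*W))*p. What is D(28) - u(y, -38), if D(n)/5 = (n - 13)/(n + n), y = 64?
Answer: 557842507/56 ≈ 9.9615e+6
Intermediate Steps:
u(W, p) = p*W³ (u(W, p) = (W*W²)*p = W³*p = p*W³)
D(n) = 5*(-13 + n)/(2*n) (D(n) = 5*((n - 13)/(n + n)) = 5*((-13 + n)/((2*n))) = 5*((-13 + n)*(1/(2*n))) = 5*((-13 + n)/(2*n)) = 5*(-13 + n)/(2*n))
D(28) - u(y, -38) = (5/2)*(-13 + 28)/28 - (-38)*64³ = (5/2)*(1/28)*15 - (-38)*262144 = 75/56 - 1*(-9961472) = 75/56 + 9961472 = 557842507/56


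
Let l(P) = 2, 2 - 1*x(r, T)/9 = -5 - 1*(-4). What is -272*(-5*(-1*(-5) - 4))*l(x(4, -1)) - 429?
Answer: 2291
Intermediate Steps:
x(r, T) = 27 (x(r, T) = 18 - 9*(-5 - 1*(-4)) = 18 - 9*(-5 + 4) = 18 - 9*(-1) = 18 + 9 = 27)
-272*(-5*(-1*(-5) - 4))*l(x(4, -1)) - 429 = -272*(-5*(-1*(-5) - 4))*2 - 429 = -272*(-5*(5 - 4))*2 - 429 = -272*(-5*1)*2 - 429 = -(-1360)*2 - 429 = -272*(-10) - 429 = 2720 - 429 = 2291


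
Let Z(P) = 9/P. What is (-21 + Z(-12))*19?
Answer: -1653/4 ≈ -413.25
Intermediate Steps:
(-21 + Z(-12))*19 = (-21 + 9/(-12))*19 = (-21 + 9*(-1/12))*19 = (-21 - 3/4)*19 = -87/4*19 = -1653/4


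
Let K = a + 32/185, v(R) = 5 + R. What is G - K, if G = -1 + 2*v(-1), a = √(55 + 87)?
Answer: 1263/185 - √142 ≈ -5.0893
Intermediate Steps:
a = √142 ≈ 11.916
K = 32/185 + √142 (K = √142 + 32/185 = 32/185 + √142 ≈ 12.089)
G = 7 (G = -1 + 2*(5 - 1) = -1 + 2*4 = -1 + 8 = 7)
G - K = 7 - (32/185 + √142) = 7 + (-32/185 - √142) = 1263/185 - √142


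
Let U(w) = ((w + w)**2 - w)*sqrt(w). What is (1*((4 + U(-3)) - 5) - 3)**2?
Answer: (4 - 39*I*sqrt(3))**2 ≈ -4547.0 - 540.4*I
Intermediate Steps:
U(w) = sqrt(w)*(-w + 4*w**2) (U(w) = ((2*w)**2 - w)*sqrt(w) = (4*w**2 - w)*sqrt(w) = (-w + 4*w**2)*sqrt(w) = sqrt(w)*(-w + 4*w**2))
(1*((4 + U(-3)) - 5) - 3)**2 = (1*((4 + (-3)**(3/2)*(-1 + 4*(-3))) - 5) - 3)**2 = (1*((4 + (-3*I*sqrt(3))*(-1 - 12)) - 5) - 3)**2 = (1*((4 - 3*I*sqrt(3)*(-13)) - 5) - 3)**2 = (1*((4 + 39*I*sqrt(3)) - 5) - 3)**2 = (1*(-1 + 39*I*sqrt(3)) - 3)**2 = ((-1 + 39*I*sqrt(3)) - 3)**2 = (-4 + 39*I*sqrt(3))**2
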